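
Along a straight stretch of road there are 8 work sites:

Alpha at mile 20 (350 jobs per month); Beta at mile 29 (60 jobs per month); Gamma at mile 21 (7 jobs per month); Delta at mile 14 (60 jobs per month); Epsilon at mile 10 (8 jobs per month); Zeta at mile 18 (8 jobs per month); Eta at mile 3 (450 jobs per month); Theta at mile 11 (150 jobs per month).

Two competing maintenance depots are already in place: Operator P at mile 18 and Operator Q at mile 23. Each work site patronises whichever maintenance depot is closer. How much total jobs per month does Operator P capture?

1026

The indifferent point is the midpoint (18+23)/2 = 20.5; work sites left of it (closer to Operator P at 18) go to Operator P, those right go to Operator Q.
  Eta at 3 (w=450) → Operator P
  Epsilon at 10 (w=8) → Operator P
  Theta at 11 (w=150) → Operator P
  Delta at 14 (w=60) → Operator P
  Zeta at 18 (w=8) → Operator P
  Alpha at 20 (w=350) → Operator P
  Gamma at 21 (w=7) → Operator Q
  Beta at 29 (w=60) → Operator Q
Operator P captures 1026; Operator Q captures 67.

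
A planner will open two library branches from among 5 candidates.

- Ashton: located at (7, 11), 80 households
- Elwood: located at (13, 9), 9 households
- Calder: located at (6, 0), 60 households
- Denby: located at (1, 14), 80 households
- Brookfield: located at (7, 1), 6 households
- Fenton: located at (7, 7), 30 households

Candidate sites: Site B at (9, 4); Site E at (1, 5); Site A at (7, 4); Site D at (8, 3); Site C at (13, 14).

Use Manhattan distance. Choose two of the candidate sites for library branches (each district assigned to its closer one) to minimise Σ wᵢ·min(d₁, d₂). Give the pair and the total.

Evaluate every pair (each demand assigned to the nearer of the two):
  {Site E, Site A}: total = 1787
  {Site A, Site C}: total = 1973
  {Site E, Site D}: total = 2007
  {Site B, Site E}: total = 2121
  {Site D, Site C}: total = 2193
  {Site B, Site C}: total = 2325
  {Site B, Site A}: total = 2329
  {Site A, Site D}: total = 2347
  {Site E, Site C}: total = 2385
  {Site B, Site D}: total = 2709
Best pair: {Site E, Site A} with total 1787.

{Site E, Site A}, total 1787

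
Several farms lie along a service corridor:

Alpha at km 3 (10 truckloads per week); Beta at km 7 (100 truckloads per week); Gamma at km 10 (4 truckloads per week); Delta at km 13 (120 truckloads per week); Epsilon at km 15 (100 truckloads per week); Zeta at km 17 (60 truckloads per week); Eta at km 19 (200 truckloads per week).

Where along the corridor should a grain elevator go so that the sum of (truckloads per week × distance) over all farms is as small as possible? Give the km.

For a sum of weighted absolute distances on a line, the optimum is the weighted median (not the mean). Total weight W = 594; half-weight = 297.
Sort by position and accumulate weight:
  km 3 (Alpha, w=10) → cum 10
  km 7 (Beta, w=100) → cum 110
  km 10 (Gamma, w=4) → cum 114
  km 13 (Delta, w=120) → cum 234
  km 15 (Epsilon, w=100) → cum 334  ≥ 297 → median here
  km 17 (Zeta, w=60) → cum 394
  km 19 (Eta, w=200) → cum 594
Optimal location: km 15.

x = 15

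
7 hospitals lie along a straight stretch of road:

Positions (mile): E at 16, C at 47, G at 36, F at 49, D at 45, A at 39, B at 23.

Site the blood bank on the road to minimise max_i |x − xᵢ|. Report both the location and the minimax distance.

location 32.5, max distance 16.5

The 1-center on a line is the midpoint of the two extreme points: leftmost at 16, rightmost at 49.
Optimal location = (16 + 49)/2 = 32.5; maximum distance = (49 − 16)/2 = 16.5.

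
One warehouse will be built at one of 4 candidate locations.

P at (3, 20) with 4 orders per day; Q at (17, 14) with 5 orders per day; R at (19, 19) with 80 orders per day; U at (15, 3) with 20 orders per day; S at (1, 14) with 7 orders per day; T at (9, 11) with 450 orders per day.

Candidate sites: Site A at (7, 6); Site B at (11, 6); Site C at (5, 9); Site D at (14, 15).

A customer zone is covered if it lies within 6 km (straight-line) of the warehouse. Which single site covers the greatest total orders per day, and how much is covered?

Coverage radius r = 6 km; a point is covered iff (Δx)²+(Δy)² ≤ 6² = 36.
  Site A (7, 6): covers {T} → 450
  Site B (11, 6): covers {U, T} → 470
  Site C (5, 9): covers {T} → 450
  Site D (14, 15): covers {Q} → 5
Maximum coverage at Site B: 470 orders per day.

Site B, covering 470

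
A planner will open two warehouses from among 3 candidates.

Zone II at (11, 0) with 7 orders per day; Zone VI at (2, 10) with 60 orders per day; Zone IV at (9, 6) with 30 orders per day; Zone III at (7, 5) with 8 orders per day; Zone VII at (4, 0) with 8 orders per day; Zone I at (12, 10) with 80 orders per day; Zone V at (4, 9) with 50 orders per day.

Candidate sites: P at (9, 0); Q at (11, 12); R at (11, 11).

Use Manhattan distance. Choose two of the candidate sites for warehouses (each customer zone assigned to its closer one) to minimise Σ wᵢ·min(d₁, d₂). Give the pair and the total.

Evaluate every pair (each demand assigned to the nearer of the two):
  {P, R}: total = 1500
  {P, Q}: total = 1690
  {Q, R}: total = 1721
Best pair: {P, R} with total 1500.

{P, R}, total 1500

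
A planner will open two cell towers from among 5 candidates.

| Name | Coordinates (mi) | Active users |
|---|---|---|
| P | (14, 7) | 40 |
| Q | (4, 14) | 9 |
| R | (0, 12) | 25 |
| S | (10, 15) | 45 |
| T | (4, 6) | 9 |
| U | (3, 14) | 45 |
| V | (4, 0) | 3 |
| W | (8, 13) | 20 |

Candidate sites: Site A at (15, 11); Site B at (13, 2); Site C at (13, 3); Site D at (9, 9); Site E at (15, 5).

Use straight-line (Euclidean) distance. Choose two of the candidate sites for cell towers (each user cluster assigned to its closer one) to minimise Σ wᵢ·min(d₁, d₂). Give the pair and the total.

Evaluate every pair (each demand assigned to the nearer of the two):
  {Site D, Site E}: total = 1181.3
  {Site C, Site D}: total = 1254.3
  {Site A, Site D}: total = 1256.7
  {Site B, Site D}: total = 1292.6
  {Site A, Site E}: total = 1693.9
  {Site A, Site C}: total = 1747.6
  {Site A, Site B}: total = 1750.0
  {Site C, Site E}: total = 2111.2
  {Site B, Site E}: total = 2134.4
  {Site B, Site C}: total = 2250.4
Best pair: {Site D, Site E} with total 1181.3.

{Site D, Site E}, total 1181.3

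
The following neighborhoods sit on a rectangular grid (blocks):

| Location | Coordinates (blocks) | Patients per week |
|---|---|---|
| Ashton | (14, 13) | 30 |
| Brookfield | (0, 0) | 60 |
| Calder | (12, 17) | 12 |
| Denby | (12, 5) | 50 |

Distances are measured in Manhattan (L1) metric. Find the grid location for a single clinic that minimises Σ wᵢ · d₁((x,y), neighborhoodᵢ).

Manhattan distance separates: Σwᵢ(|x−xᵢ|+|y−yᵢ|) = Σwᵢ|x−xᵢ| + Σwᵢ|y−yᵢ|, so x and y are optimised independently as 1-D weighted medians.
Total weight W = 152; half = 76.
x-coordinate, sorted with cumulative weight:
  x=0 (Brookfield, w=60) cum 60
  x=12 (Calder, w=12) cum 72
  x=12 (Denby, w=50) cum 122  ← median
  x=14 (Ashton, w=30) cum 152
⇒ x* = 12
y-coordinate, sorted with cumulative weight:
  y=0 (Brookfield, w=60) cum 60
  y=5 (Denby, w=50) cum 110  ← median
  y=13 (Ashton, w=30) cum 140
  y=17 (Calder, w=12) cum 152
⇒ y* = 5

(12, 5)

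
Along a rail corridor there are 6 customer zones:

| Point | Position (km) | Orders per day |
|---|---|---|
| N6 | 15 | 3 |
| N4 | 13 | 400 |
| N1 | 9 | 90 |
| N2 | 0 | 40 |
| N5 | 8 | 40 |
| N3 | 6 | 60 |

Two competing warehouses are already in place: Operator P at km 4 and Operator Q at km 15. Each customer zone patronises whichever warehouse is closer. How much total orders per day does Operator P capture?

The indifferent point is the midpoint (4+15)/2 = 9.5; customer zones left of it (closer to Operator P at 4) go to Operator P, those right go to Operator Q.
  N2 at 0 (w=40) → Operator P
  N3 at 6 (w=60) → Operator P
  N5 at 8 (w=40) → Operator P
  N1 at 9 (w=90) → Operator P
  N4 at 13 (w=400) → Operator Q
  N6 at 15 (w=3) → Operator Q
Operator P captures 230; Operator Q captures 403.

230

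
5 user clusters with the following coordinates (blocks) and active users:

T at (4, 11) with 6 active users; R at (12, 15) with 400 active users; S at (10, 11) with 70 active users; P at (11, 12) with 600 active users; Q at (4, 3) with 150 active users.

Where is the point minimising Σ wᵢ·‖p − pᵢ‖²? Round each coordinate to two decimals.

(10.38, 11.82)

The minimiser of Σwᵢ‖p−pᵢ‖² is the weighted centroid p* = (Σwᵢpᵢ)/(Σwᵢ).
Σwᵢ = 1226.
Σwᵢxᵢ = 6·4 + 400·12 + 70·10 + 600·11 + 150·4 = 12724.
Σwᵢyᵢ = 6·11 + 400·15 + 70·11 + 600·12 + 150·3 = 14486.
x* = 12724/1226 = 10.38, y* = 14486/1226 = 11.82.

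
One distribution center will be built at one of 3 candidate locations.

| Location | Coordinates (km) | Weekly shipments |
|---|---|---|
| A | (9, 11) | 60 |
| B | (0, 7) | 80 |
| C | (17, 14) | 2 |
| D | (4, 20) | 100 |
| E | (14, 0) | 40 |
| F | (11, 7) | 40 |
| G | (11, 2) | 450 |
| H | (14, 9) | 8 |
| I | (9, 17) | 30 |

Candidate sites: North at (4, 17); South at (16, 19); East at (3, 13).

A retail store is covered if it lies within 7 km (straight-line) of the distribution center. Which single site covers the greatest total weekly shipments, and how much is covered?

East, covering 140

Coverage radius r = 7 km; a point is covered iff (Δx)²+(Δy)² ≤ 7² = 49.
  North (4, 17): covers {D, I} → 130
  South (16, 19): covers {C} → 2
  East (3, 13): covers {A, B} → 140
Maximum coverage at East: 140 weekly shipments.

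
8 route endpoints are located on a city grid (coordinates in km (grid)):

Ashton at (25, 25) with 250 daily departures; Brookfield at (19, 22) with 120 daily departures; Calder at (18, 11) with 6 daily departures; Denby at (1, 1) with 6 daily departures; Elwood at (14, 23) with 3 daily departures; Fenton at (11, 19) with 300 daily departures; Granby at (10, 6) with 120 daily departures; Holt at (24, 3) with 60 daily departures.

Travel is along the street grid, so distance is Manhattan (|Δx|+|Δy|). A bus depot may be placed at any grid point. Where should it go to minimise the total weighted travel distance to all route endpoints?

(18, 19)

Manhattan distance separates: Σwᵢ(|x−xᵢ|+|y−yᵢ|) = Σwᵢ|x−xᵢ| + Σwᵢ|y−yᵢ|, so x and y are optimised independently as 1-D weighted medians.
Total weight W = 865; half = 432.5.
x-coordinate, sorted with cumulative weight:
  x=1 (Denby, w=6) cum 6
  x=10 (Granby, w=120) cum 126
  x=11 (Fenton, w=300) cum 426
  x=14 (Elwood, w=3) cum 429
  x=18 (Calder, w=6) cum 435  ← median
  x=19 (Brookfield, w=120) cum 555
  x=24 (Holt, w=60) cum 615
  x=25 (Ashton, w=250) cum 865
⇒ x* = 18
y-coordinate, sorted with cumulative weight:
  y=1 (Denby, w=6) cum 6
  y=3 (Holt, w=60) cum 66
  y=6 (Granby, w=120) cum 186
  y=11 (Calder, w=6) cum 192
  y=19 (Fenton, w=300) cum 492  ← median
  y=22 (Brookfield, w=120) cum 612
  y=23 (Elwood, w=3) cum 615
  y=25 (Ashton, w=250) cum 865
⇒ y* = 19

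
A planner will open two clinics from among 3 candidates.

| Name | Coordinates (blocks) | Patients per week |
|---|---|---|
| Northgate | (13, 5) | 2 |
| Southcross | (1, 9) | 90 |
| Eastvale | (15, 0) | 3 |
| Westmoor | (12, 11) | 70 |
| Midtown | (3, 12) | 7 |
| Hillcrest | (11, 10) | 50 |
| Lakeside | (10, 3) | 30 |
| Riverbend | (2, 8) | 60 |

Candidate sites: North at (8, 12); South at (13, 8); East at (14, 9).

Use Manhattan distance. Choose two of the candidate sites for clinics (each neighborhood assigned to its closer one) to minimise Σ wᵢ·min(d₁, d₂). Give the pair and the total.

{North, South}, total 2291

Evaluate every pair (each demand assigned to the nearer of the two):
  {North, South}: total = 2291
  {North, East}: total = 2355
  {South, East}: total = 2684
Best pair: {North, South} with total 2291.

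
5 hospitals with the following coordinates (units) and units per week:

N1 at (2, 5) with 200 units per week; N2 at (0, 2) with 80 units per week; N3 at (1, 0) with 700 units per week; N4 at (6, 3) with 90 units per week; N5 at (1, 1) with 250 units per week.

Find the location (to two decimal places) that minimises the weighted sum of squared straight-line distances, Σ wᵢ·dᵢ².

The minimiser of Σwᵢ‖p−pᵢ‖² is the weighted centroid p* = (Σwᵢpᵢ)/(Σwᵢ).
Σwᵢ = 1320.
Σwᵢxᵢ = 200·2 + 80·0 + 700·1 + 90·6 + 250·1 = 1890.
Σwᵢyᵢ = 200·5 + 80·2 + 700·0 + 90·3 + 250·1 = 1680.
x* = 1890/1320 = 1.43, y* = 1680/1320 = 1.27.

(1.43, 1.27)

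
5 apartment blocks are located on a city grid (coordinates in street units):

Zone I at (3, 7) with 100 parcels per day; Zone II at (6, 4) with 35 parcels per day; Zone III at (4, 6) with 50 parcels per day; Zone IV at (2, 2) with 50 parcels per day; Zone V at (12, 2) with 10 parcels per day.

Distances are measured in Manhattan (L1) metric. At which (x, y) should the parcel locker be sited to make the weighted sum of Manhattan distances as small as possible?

(3, 6)

Manhattan distance separates: Σwᵢ(|x−xᵢ|+|y−yᵢ|) = Σwᵢ|x−xᵢ| + Σwᵢ|y−yᵢ|, so x and y are optimised independently as 1-D weighted medians.
Total weight W = 245; half = 122.5.
x-coordinate, sorted with cumulative weight:
  x=2 (Zone IV, w=50) cum 50
  x=3 (Zone I, w=100) cum 150  ← median
  x=4 (Zone III, w=50) cum 200
  x=6 (Zone II, w=35) cum 235
  x=12 (Zone V, w=10) cum 245
⇒ x* = 3
y-coordinate, sorted with cumulative weight:
  y=2 (Zone IV, w=50) cum 50
  y=2 (Zone V, w=10) cum 60
  y=4 (Zone II, w=35) cum 95
  y=6 (Zone III, w=50) cum 145  ← median
  y=7 (Zone I, w=100) cum 245
⇒ y* = 6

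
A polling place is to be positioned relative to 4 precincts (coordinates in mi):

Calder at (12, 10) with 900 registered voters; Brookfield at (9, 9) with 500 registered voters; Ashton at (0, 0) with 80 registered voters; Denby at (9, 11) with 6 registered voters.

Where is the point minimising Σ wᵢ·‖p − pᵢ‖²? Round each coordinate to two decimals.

The minimiser of Σwᵢ‖p−pᵢ‖² is the weighted centroid p* = (Σwᵢpᵢ)/(Σwᵢ).
Σwᵢ = 1486.
Σwᵢxᵢ = 900·12 + 500·9 + 80·0 + 6·9 = 15354.
Σwᵢyᵢ = 900·10 + 500·9 + 80·0 + 6·11 = 13566.
x* = 15354/1486 = 10.33, y* = 13566/1486 = 9.13.

(10.33, 9.13)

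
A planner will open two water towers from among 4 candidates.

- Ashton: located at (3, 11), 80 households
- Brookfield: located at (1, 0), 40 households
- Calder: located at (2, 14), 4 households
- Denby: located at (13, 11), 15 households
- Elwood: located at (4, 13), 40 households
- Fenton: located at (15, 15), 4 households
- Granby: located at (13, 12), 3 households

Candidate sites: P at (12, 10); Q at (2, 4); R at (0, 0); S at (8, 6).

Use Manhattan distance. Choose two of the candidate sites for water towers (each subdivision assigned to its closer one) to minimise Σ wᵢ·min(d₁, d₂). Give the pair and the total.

Evaluate every pair (each demand assigned to the nearer of the two):
  {P, Q}: total = 1391
  {P, R}: total = 1407
  {Q, S}: total = 1567
  {Q, R}: total = 1583
  {R, S}: total = 1583
  {P, S}: total = 1887
Best pair: {P, Q} with total 1391.

{P, Q}, total 1391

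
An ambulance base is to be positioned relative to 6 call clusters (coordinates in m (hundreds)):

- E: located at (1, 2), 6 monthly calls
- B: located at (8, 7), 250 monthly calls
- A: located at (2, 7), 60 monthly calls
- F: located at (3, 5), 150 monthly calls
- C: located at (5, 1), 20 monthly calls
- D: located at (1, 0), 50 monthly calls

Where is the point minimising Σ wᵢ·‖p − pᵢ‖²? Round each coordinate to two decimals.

The minimiser of Σwᵢ‖p−pᵢ‖² is the weighted centroid p* = (Σwᵢpᵢ)/(Σwᵢ).
Σwᵢ = 536.
Σwᵢxᵢ = 6·1 + 250·8 + 60·2 + 150·3 + 20·5 + 50·1 = 2726.
Σwᵢyᵢ = 6·2 + 250·7 + 60·7 + 150·5 + 20·1 + 50·0 = 2952.
x* = 2726/536 = 5.09, y* = 2952/536 = 5.51.

(5.09, 5.51)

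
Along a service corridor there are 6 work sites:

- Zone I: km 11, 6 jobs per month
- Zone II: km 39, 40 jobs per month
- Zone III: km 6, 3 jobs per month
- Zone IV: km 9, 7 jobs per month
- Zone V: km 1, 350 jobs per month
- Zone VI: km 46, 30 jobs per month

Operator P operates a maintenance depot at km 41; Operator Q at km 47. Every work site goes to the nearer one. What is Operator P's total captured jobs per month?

The indifferent point is the midpoint (41+47)/2 = 44; work sites left of it (closer to Operator P at 41) go to Operator P, those right go to Operator Q.
  Zone V at 1 (w=350) → Operator P
  Zone III at 6 (w=3) → Operator P
  Zone IV at 9 (w=7) → Operator P
  Zone I at 11 (w=6) → Operator P
  Zone II at 39 (w=40) → Operator P
  Zone VI at 46 (w=30) → Operator Q
Operator P captures 406; Operator Q captures 30.

406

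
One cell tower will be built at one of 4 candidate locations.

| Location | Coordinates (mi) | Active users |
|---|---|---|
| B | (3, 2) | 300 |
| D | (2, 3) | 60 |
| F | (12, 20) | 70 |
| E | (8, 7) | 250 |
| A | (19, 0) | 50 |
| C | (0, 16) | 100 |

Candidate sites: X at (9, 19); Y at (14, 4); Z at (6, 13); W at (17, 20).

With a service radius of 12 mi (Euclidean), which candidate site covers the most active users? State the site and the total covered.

Coverage radius r = 12 mi; a point is covered iff (Δx)²+(Δy)² ≤ 12² = 144.
  X (9, 19): covers {F, C} → 170
  Y (14, 4): covers {B, E, A} → 600
  Z (6, 13): covers {B, D, F, E, C} → 780
  W (17, 20): covers {F} → 70
Maximum coverage at Z: 780 active users.

Z, covering 780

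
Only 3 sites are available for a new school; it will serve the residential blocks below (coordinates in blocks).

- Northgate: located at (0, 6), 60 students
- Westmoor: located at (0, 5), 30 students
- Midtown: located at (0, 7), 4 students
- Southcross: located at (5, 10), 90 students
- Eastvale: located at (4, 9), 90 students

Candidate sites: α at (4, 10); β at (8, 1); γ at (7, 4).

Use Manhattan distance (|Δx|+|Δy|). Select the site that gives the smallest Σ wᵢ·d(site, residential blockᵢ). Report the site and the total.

α, total 958 blocks

Total weighted distance at each candidate:
  α (4, 10): total = 958
  β (8, 1): total = 3356
  γ (7, 4): total = 2260
Minimum is at α with total 958 blocks.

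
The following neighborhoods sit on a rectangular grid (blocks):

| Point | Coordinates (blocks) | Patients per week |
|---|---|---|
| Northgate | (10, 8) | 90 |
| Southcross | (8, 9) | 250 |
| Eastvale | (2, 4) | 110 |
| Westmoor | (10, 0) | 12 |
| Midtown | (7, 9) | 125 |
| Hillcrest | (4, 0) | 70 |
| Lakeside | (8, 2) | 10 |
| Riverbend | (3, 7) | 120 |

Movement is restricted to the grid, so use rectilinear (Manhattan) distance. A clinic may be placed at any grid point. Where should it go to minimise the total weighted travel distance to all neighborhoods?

(7, 8)

Manhattan distance separates: Σwᵢ(|x−xᵢ|+|y−yᵢ|) = Σwᵢ|x−xᵢ| + Σwᵢ|y−yᵢ|, so x and y are optimised independently as 1-D weighted medians.
Total weight W = 787; half = 393.5.
x-coordinate, sorted with cumulative weight:
  x=2 (Eastvale, w=110) cum 110
  x=3 (Riverbend, w=120) cum 230
  x=4 (Hillcrest, w=70) cum 300
  x=7 (Midtown, w=125) cum 425  ← median
  x=8 (Southcross, w=250) cum 675
  x=8 (Lakeside, w=10) cum 685
  x=10 (Northgate, w=90) cum 775
  x=10 (Westmoor, w=12) cum 787
⇒ x* = 7
y-coordinate, sorted with cumulative weight:
  y=0 (Westmoor, w=12) cum 12
  y=0 (Hillcrest, w=70) cum 82
  y=2 (Lakeside, w=10) cum 92
  y=4 (Eastvale, w=110) cum 202
  y=7 (Riverbend, w=120) cum 322
  y=8 (Northgate, w=90) cum 412  ← median
  y=9 (Southcross, w=250) cum 662
  y=9 (Midtown, w=125) cum 787
⇒ y* = 8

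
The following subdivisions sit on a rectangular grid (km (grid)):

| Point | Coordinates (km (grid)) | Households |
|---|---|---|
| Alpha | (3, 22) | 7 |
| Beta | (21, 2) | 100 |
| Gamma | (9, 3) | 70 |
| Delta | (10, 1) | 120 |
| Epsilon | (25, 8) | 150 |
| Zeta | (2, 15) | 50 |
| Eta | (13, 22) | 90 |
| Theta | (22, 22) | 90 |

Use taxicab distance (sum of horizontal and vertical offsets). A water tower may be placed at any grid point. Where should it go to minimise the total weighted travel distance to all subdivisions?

Manhattan distance separates: Σwᵢ(|x−xᵢ|+|y−yᵢ|) = Σwᵢ|x−xᵢ| + Σwᵢ|y−yᵢ|, so x and y are optimised independently as 1-D weighted medians.
Total weight W = 677; half = 338.5.
x-coordinate, sorted with cumulative weight:
  x=2 (Zeta, w=50) cum 50
  x=3 (Alpha, w=7) cum 57
  x=9 (Gamma, w=70) cum 127
  x=10 (Delta, w=120) cum 247
  x=13 (Eta, w=90) cum 337
  x=21 (Beta, w=100) cum 437  ← median
  x=22 (Theta, w=90) cum 527
  x=25 (Epsilon, w=150) cum 677
⇒ x* = 21
y-coordinate, sorted with cumulative weight:
  y=1 (Delta, w=120) cum 120
  y=2 (Beta, w=100) cum 220
  y=3 (Gamma, w=70) cum 290
  y=8 (Epsilon, w=150) cum 440  ← median
  y=15 (Zeta, w=50) cum 490
  y=22 (Alpha, w=7) cum 497
  y=22 (Eta, w=90) cum 587
  y=22 (Theta, w=90) cum 677
⇒ y* = 8

(21, 8)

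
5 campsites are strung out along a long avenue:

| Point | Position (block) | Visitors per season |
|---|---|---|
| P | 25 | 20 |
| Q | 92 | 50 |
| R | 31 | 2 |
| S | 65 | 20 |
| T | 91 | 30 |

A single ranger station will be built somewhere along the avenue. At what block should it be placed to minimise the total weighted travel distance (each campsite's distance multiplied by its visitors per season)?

For a sum of weighted absolute distances on a line, the optimum is the weighted median (not the mean). Total weight W = 122; half-weight = 61.
Sort by position and accumulate weight:
  block 25 (P, w=20) → cum 20
  block 31 (R, w=2) → cum 22
  block 65 (S, w=20) → cum 42
  block 91 (T, w=30) → cum 72  ≥ 61 → median here
  block 92 (Q, w=50) → cum 122
Optimal location: block 91.

x = 91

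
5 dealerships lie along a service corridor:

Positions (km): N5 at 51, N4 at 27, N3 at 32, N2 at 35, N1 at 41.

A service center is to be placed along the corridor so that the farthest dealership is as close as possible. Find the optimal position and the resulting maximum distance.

The 1-center on a line is the midpoint of the two extreme points: leftmost at 27, rightmost at 51.
Optimal location = (27 + 51)/2 = 39; maximum distance = (51 − 27)/2 = 12.

location 39, max distance 12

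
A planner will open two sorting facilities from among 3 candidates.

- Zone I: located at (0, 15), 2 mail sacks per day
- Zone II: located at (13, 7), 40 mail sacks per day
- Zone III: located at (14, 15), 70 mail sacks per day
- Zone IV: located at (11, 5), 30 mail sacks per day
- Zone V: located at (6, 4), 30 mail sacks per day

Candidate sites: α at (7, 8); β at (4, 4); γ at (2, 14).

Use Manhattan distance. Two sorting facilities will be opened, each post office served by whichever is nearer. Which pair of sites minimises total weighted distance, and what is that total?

Evaluate every pair (each demand assigned to the nearer of the two):
  {α, γ}: total = 1556
  {α, β}: total = 1558
  {β, γ}: total = 1696
Best pair: {α, γ} with total 1556.

{α, γ}, total 1556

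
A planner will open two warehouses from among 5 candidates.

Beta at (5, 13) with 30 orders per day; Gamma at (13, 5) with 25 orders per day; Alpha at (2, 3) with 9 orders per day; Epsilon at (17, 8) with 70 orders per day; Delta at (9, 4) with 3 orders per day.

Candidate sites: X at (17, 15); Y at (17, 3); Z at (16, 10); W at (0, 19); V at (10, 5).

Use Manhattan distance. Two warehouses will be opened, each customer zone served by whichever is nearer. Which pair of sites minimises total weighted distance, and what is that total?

Evaluate every pair (each demand assigned to the nearer of the two):
  {Z, V}: total = 771
  {Y, V}: total = 911
  {Z, W}: total = 941
  {Y, Z}: total = 942
  {Y, W}: total = 992
  {X, V}: total = 1051
  {X, Z}: total = 1058
  {X, Y}: total = 1082
  {W, V}: total = 1201
  {X, W}: total = 1389
Best pair: {Z, V} with total 771.

{Z, V}, total 771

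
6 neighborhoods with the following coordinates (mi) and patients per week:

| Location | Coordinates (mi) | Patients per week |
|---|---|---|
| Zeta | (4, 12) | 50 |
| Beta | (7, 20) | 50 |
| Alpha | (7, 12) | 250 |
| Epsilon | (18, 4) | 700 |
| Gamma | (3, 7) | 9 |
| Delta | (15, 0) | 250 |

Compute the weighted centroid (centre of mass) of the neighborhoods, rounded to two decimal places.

(14.27, 5.70)

The minimiser of Σwᵢ‖p−pᵢ‖² is the weighted centroid p* = (Σwᵢpᵢ)/(Σwᵢ).
Σwᵢ = 1309.
Σwᵢxᵢ = 50·4 + 50·7 + 250·7 + 700·18 + 9·3 + 250·15 = 18677.
Σwᵢyᵢ = 50·12 + 50·20 + 250·12 + 700·4 + 9·7 + 250·0 = 7463.
x* = 18677/1309 = 14.27, y* = 7463/1309 = 5.70.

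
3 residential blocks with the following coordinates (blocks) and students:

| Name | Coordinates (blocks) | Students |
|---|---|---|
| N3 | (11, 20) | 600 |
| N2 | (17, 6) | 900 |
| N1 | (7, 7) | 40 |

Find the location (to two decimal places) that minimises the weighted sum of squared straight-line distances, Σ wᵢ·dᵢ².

The minimiser of Σwᵢ‖p−pᵢ‖² is the weighted centroid p* = (Σwᵢpᵢ)/(Σwᵢ).
Σwᵢ = 1540.
Σwᵢxᵢ = 600·11 + 900·17 + 40·7 = 22180.
Σwᵢyᵢ = 600·20 + 900·6 + 40·7 = 17680.
x* = 22180/1540 = 14.40, y* = 17680/1540 = 11.48.

(14.40, 11.48)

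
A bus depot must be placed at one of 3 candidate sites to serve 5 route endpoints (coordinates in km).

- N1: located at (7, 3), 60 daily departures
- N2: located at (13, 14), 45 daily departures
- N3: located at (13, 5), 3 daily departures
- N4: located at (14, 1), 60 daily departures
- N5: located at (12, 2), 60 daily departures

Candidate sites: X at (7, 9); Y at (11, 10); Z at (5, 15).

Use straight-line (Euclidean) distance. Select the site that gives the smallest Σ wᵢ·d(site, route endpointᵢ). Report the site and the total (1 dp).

Y, total 1754.1 km

Total weighted distance at each candidate:
  X (7, 9): total = 1887.0
  Y (11, 10): total = 1754.1
  Z (5, 15): total = 3015.6
Minimum is at Y with total 1754.1 km.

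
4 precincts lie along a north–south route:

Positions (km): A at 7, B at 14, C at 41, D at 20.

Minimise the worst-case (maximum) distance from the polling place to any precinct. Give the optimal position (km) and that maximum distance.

The 1-center on a line is the midpoint of the two extreme points: leftmost at 7, rightmost at 41.
Optimal location = (7 + 41)/2 = 24; maximum distance = (41 − 7)/2 = 17.

location 24, max distance 17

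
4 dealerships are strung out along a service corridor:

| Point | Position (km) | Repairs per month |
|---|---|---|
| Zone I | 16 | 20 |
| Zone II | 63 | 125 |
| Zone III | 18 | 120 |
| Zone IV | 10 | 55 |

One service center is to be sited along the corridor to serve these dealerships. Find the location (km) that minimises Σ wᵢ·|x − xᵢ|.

x = 18

For a sum of weighted absolute distances on a line, the optimum is the weighted median (not the mean). Total weight W = 320; half-weight = 160.
Sort by position and accumulate weight:
  km 10 (Zone IV, w=55) → cum 55
  km 16 (Zone I, w=20) → cum 75
  km 18 (Zone III, w=120) → cum 195  ≥ 160 → median here
  km 63 (Zone II, w=125) → cum 320
Optimal location: km 18.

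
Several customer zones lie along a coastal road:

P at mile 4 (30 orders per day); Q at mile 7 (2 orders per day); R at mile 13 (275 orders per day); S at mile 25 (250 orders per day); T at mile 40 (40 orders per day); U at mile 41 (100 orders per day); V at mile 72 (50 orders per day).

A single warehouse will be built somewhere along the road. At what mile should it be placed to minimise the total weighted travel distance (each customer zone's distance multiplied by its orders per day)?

x = 25

For a sum of weighted absolute distances on a line, the optimum is the weighted median (not the mean). Total weight W = 747; half-weight = 373.5.
Sort by position and accumulate weight:
  mile 4 (P, w=30) → cum 30
  mile 7 (Q, w=2) → cum 32
  mile 13 (R, w=275) → cum 307
  mile 25 (S, w=250) → cum 557  ≥ 373.5 → median here
  mile 40 (T, w=40) → cum 597
  mile 41 (U, w=100) → cum 697
  mile 72 (V, w=50) → cum 747
Optimal location: mile 25.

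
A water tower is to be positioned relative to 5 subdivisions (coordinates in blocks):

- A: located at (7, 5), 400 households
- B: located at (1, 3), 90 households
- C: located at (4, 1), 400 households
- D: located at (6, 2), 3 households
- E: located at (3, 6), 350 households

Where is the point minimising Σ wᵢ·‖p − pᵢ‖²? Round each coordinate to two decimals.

(4.47, 3.84)

The minimiser of Σwᵢ‖p−pᵢ‖² is the weighted centroid p* = (Σwᵢpᵢ)/(Σwᵢ).
Σwᵢ = 1243.
Σwᵢxᵢ = 400·7 + 90·1 + 400·4 + 3·6 + 350·3 = 5558.
Σwᵢyᵢ = 400·5 + 90·3 + 400·1 + 3·2 + 350·6 = 4776.
x* = 5558/1243 = 4.47, y* = 4776/1243 = 3.84.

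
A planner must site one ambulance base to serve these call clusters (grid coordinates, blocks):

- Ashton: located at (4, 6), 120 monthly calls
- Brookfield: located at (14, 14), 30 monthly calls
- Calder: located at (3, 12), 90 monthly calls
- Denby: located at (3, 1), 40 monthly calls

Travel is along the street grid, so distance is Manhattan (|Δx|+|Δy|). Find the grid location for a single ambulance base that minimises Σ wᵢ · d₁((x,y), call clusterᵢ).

Manhattan distance separates: Σwᵢ(|x−xᵢ|+|y−yᵢ|) = Σwᵢ|x−xᵢ| + Σwᵢ|y−yᵢ|, so x and y are optimised independently as 1-D weighted medians.
Total weight W = 280; half = 140.
x-coordinate, sorted with cumulative weight:
  x=3 (Calder, w=90) cum 90
  x=3 (Denby, w=40) cum 130
  x=4 (Ashton, w=120) cum 250  ← median
  x=14 (Brookfield, w=30) cum 280
⇒ x* = 4
y-coordinate, sorted with cumulative weight:
  y=1 (Denby, w=40) cum 40
  y=6 (Ashton, w=120) cum 160  ← median
  y=12 (Calder, w=90) cum 250
  y=14 (Brookfield, w=30) cum 280
⇒ y* = 6

(4, 6)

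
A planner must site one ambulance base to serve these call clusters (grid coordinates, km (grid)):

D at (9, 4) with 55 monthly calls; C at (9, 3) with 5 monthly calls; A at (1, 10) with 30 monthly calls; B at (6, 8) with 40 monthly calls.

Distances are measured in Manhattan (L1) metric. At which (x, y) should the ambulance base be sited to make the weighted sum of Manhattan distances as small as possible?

Manhattan distance separates: Σwᵢ(|x−xᵢ|+|y−yᵢ|) = Σwᵢ|x−xᵢ| + Σwᵢ|y−yᵢ|, so x and y are optimised independently as 1-D weighted medians.
Total weight W = 130; half = 65.
x-coordinate, sorted with cumulative weight:
  x=1 (A, w=30) cum 30
  x=6 (B, w=40) cum 70  ← median
  x=9 (D, w=55) cum 125
  x=9 (C, w=5) cum 130
⇒ x* = 6
y-coordinate, sorted with cumulative weight:
  y=3 (C, w=5) cum 5
  y=4 (D, w=55) cum 60
  y=8 (B, w=40) cum 100  ← median
  y=10 (A, w=30) cum 130
⇒ y* = 8

(6, 8)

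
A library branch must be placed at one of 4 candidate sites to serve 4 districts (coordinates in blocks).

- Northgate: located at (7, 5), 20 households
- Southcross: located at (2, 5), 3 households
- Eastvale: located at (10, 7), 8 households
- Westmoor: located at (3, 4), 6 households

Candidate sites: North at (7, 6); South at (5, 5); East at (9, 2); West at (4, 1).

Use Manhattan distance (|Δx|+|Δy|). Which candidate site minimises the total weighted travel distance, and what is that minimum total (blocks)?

North, total 106 blocks

Total weighted distance at each candidate:
  North (7, 6): total = 106
  South (5, 5): total = 123
  East (9, 2): total = 226
  West (4, 1): total = 278
Minimum is at North with total 106 blocks.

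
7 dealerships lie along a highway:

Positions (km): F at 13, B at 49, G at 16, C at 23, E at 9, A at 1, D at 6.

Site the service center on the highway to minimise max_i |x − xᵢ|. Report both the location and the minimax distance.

location 25, max distance 24

The 1-center on a line is the midpoint of the two extreme points: leftmost at 1, rightmost at 49.
Optimal location = (1 + 49)/2 = 25; maximum distance = (49 − 1)/2 = 24.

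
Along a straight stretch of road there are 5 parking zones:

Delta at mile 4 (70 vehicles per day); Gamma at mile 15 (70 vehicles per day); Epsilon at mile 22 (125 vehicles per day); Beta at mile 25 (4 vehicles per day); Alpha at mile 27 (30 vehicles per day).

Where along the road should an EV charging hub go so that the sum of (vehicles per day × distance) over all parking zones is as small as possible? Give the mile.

x = 22

For a sum of weighted absolute distances on a line, the optimum is the weighted median (not the mean). Total weight W = 299; half-weight = 149.5.
Sort by position and accumulate weight:
  mile 4 (Delta, w=70) → cum 70
  mile 15 (Gamma, w=70) → cum 140
  mile 22 (Epsilon, w=125) → cum 265  ≥ 149.5 → median here
  mile 25 (Beta, w=4) → cum 269
  mile 27 (Alpha, w=30) → cum 299
Optimal location: mile 22.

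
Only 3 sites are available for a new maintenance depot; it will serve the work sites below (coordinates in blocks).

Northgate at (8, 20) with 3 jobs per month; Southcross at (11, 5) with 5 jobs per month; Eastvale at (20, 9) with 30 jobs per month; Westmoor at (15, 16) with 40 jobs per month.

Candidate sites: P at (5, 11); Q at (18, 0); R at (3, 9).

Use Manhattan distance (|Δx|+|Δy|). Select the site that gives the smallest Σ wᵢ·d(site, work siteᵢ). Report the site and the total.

Total weighted distance at each candidate:
  P (5, 11): total = 1206
  Q (18, 0): total = 1240
  R (3, 9): total = 1378
Minimum is at P with total 1206 blocks.

P, total 1206 blocks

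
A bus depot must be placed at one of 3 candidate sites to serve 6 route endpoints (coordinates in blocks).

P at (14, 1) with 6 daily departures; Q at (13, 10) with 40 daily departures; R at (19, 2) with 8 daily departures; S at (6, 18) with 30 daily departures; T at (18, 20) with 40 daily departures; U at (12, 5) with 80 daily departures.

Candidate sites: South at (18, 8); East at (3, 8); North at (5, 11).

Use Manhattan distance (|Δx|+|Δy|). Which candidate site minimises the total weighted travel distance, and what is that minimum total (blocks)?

Total weighted distance at each candidate:
  South (18, 8): total = 2262
  East (3, 8): total = 3194
  North (5, 11): total = 2818
Minimum is at South with total 2262 blocks.

South, total 2262 blocks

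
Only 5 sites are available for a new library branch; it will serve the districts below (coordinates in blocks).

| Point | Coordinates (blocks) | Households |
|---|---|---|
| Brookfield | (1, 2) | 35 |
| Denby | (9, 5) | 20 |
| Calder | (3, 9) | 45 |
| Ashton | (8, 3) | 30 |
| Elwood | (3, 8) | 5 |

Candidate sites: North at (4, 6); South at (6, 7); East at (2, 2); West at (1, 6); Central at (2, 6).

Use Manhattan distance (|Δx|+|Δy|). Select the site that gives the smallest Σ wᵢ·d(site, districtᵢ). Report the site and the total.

Total weighted distance at each candidate:
  North (4, 6): total = 770
  South (6, 7): total = 875
  East (2, 2): total = 840
  West (1, 6): total = 865
  Central (2, 6): total = 800
Minimum is at North with total 770 blocks.

North, total 770 blocks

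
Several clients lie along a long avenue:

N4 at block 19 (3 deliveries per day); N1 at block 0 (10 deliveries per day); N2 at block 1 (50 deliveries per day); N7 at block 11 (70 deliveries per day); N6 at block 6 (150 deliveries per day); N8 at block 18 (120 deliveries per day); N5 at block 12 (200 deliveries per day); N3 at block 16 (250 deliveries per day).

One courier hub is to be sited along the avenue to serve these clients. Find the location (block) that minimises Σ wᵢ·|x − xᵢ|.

x = 12

For a sum of weighted absolute distances on a line, the optimum is the weighted median (not the mean). Total weight W = 853; half-weight = 426.5.
Sort by position and accumulate weight:
  block 0 (N1, w=10) → cum 10
  block 1 (N2, w=50) → cum 60
  block 6 (N6, w=150) → cum 210
  block 11 (N7, w=70) → cum 280
  block 12 (N5, w=200) → cum 480  ≥ 426.5 → median here
  block 16 (N3, w=250) → cum 730
  block 18 (N8, w=120) → cum 850
  block 19 (N4, w=3) → cum 853
Optimal location: block 12.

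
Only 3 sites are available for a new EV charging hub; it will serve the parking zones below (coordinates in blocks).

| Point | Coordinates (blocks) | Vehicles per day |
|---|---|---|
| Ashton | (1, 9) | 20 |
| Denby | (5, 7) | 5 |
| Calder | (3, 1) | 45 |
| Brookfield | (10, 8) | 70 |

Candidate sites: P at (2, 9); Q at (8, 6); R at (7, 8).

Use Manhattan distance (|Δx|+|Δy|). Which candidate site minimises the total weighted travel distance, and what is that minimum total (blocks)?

R, total 860 blocks

Total weighted distance at each candidate:
  P (2, 9): total = 1080
  Q (8, 6): total = 950
  R (7, 8): total = 860
Minimum is at R with total 860 blocks.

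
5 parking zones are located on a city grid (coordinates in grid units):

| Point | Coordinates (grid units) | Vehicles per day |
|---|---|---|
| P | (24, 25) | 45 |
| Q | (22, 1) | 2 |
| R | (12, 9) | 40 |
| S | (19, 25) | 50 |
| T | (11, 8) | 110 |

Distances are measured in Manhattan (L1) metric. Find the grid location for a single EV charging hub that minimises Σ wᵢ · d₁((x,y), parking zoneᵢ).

(12, 9)

Manhattan distance separates: Σwᵢ(|x−xᵢ|+|y−yᵢ|) = Σwᵢ|x−xᵢ| + Σwᵢ|y−yᵢ|, so x and y are optimised independently as 1-D weighted medians.
Total weight W = 247; half = 123.5.
x-coordinate, sorted with cumulative weight:
  x=11 (T, w=110) cum 110
  x=12 (R, w=40) cum 150  ← median
  x=19 (S, w=50) cum 200
  x=22 (Q, w=2) cum 202
  x=24 (P, w=45) cum 247
⇒ x* = 12
y-coordinate, sorted with cumulative weight:
  y=1 (Q, w=2) cum 2
  y=8 (T, w=110) cum 112
  y=9 (R, w=40) cum 152  ← median
  y=25 (P, w=45) cum 197
  y=25 (S, w=50) cum 247
⇒ y* = 9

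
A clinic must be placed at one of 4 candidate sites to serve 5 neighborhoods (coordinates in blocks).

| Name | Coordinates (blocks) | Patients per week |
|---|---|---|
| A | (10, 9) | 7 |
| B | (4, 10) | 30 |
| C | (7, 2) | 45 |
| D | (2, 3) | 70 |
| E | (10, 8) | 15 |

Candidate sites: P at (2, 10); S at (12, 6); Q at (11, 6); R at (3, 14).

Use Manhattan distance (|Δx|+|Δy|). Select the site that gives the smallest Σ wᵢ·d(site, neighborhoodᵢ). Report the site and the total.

Total weighted distance at each candidate:
  P (2, 10): total = 1348
  S (12, 6): total = 1770
  Q (11, 6): total = 1603
  R (3, 14): total = 1989
Minimum is at P with total 1348 blocks.

P, total 1348 blocks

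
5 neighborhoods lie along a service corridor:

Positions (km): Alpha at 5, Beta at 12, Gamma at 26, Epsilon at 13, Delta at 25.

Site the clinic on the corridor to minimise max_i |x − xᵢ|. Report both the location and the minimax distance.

location 15.5, max distance 10.5

The 1-center on a line is the midpoint of the two extreme points: leftmost at 5, rightmost at 26.
Optimal location = (5 + 26)/2 = 15.5; maximum distance = (26 − 5)/2 = 10.5.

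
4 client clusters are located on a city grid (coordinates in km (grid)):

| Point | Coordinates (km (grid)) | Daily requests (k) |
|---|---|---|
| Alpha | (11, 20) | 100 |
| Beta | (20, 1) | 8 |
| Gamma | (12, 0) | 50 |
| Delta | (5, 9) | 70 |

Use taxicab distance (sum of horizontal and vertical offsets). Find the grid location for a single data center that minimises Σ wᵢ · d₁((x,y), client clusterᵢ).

(11, 9)

Manhattan distance separates: Σwᵢ(|x−xᵢ|+|y−yᵢ|) = Σwᵢ|x−xᵢ| + Σwᵢ|y−yᵢ|, so x and y are optimised independently as 1-D weighted medians.
Total weight W = 228; half = 114.
x-coordinate, sorted with cumulative weight:
  x=5 (Delta, w=70) cum 70
  x=11 (Alpha, w=100) cum 170  ← median
  x=12 (Gamma, w=50) cum 220
  x=20 (Beta, w=8) cum 228
⇒ x* = 11
y-coordinate, sorted with cumulative weight:
  y=0 (Gamma, w=50) cum 50
  y=1 (Beta, w=8) cum 58
  y=9 (Delta, w=70) cum 128  ← median
  y=20 (Alpha, w=100) cum 228
⇒ y* = 9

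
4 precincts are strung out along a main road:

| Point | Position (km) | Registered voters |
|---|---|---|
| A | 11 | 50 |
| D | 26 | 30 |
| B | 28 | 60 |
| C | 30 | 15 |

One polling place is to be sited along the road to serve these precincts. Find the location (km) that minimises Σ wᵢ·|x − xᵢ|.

For a sum of weighted absolute distances on a line, the optimum is the weighted median (not the mean). Total weight W = 155; half-weight = 77.5.
Sort by position and accumulate weight:
  km 11 (A, w=50) → cum 50
  km 26 (D, w=30) → cum 80  ≥ 77.5 → median here
  km 28 (B, w=60) → cum 140
  km 30 (C, w=15) → cum 155
Optimal location: km 26.

x = 26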